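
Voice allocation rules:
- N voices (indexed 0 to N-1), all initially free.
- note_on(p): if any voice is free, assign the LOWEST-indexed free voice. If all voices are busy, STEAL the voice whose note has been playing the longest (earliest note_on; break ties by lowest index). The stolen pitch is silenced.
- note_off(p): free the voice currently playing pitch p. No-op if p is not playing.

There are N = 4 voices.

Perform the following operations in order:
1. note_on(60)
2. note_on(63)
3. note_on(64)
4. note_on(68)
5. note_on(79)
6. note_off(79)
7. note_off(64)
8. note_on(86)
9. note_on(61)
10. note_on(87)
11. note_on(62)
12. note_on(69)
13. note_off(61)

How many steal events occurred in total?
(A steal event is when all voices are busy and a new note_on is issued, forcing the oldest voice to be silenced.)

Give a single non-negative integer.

Op 1: note_on(60): voice 0 is free -> assigned | voices=[60 - - -]
Op 2: note_on(63): voice 1 is free -> assigned | voices=[60 63 - -]
Op 3: note_on(64): voice 2 is free -> assigned | voices=[60 63 64 -]
Op 4: note_on(68): voice 3 is free -> assigned | voices=[60 63 64 68]
Op 5: note_on(79): all voices busy, STEAL voice 0 (pitch 60, oldest) -> assign | voices=[79 63 64 68]
Op 6: note_off(79): free voice 0 | voices=[- 63 64 68]
Op 7: note_off(64): free voice 2 | voices=[- 63 - 68]
Op 8: note_on(86): voice 0 is free -> assigned | voices=[86 63 - 68]
Op 9: note_on(61): voice 2 is free -> assigned | voices=[86 63 61 68]
Op 10: note_on(87): all voices busy, STEAL voice 1 (pitch 63, oldest) -> assign | voices=[86 87 61 68]
Op 11: note_on(62): all voices busy, STEAL voice 3 (pitch 68, oldest) -> assign | voices=[86 87 61 62]
Op 12: note_on(69): all voices busy, STEAL voice 0 (pitch 86, oldest) -> assign | voices=[69 87 61 62]
Op 13: note_off(61): free voice 2 | voices=[69 87 - 62]

Answer: 4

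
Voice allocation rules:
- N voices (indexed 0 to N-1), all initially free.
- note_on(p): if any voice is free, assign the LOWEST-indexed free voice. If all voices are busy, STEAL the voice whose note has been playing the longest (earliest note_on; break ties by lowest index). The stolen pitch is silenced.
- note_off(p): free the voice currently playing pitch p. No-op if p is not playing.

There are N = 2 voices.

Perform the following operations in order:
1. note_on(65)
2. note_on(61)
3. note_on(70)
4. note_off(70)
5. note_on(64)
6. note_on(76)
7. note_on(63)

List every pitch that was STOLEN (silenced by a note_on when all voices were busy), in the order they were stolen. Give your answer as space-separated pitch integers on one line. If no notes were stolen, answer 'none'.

Answer: 65 61 64

Derivation:
Op 1: note_on(65): voice 0 is free -> assigned | voices=[65 -]
Op 2: note_on(61): voice 1 is free -> assigned | voices=[65 61]
Op 3: note_on(70): all voices busy, STEAL voice 0 (pitch 65, oldest) -> assign | voices=[70 61]
Op 4: note_off(70): free voice 0 | voices=[- 61]
Op 5: note_on(64): voice 0 is free -> assigned | voices=[64 61]
Op 6: note_on(76): all voices busy, STEAL voice 1 (pitch 61, oldest) -> assign | voices=[64 76]
Op 7: note_on(63): all voices busy, STEAL voice 0 (pitch 64, oldest) -> assign | voices=[63 76]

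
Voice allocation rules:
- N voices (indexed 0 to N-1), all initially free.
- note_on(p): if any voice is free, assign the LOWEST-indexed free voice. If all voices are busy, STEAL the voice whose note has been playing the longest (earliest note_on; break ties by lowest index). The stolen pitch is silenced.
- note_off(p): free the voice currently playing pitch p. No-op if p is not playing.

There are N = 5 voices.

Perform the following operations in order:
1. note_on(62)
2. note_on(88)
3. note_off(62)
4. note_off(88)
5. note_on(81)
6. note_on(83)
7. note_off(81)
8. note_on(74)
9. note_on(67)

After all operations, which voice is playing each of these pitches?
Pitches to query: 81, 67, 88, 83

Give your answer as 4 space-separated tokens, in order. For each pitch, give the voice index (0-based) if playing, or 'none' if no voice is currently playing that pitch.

Answer: none 2 none 1

Derivation:
Op 1: note_on(62): voice 0 is free -> assigned | voices=[62 - - - -]
Op 2: note_on(88): voice 1 is free -> assigned | voices=[62 88 - - -]
Op 3: note_off(62): free voice 0 | voices=[- 88 - - -]
Op 4: note_off(88): free voice 1 | voices=[- - - - -]
Op 5: note_on(81): voice 0 is free -> assigned | voices=[81 - - - -]
Op 6: note_on(83): voice 1 is free -> assigned | voices=[81 83 - - -]
Op 7: note_off(81): free voice 0 | voices=[- 83 - - -]
Op 8: note_on(74): voice 0 is free -> assigned | voices=[74 83 - - -]
Op 9: note_on(67): voice 2 is free -> assigned | voices=[74 83 67 - -]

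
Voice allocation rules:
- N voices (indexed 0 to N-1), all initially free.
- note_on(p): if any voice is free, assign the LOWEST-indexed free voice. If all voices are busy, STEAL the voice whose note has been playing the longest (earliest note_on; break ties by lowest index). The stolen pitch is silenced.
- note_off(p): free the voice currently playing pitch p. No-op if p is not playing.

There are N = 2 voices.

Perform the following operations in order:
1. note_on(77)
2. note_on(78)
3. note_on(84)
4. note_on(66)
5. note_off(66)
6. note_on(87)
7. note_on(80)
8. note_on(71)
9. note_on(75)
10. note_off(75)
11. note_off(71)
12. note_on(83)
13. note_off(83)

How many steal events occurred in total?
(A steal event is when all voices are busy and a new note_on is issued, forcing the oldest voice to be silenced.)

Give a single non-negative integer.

Op 1: note_on(77): voice 0 is free -> assigned | voices=[77 -]
Op 2: note_on(78): voice 1 is free -> assigned | voices=[77 78]
Op 3: note_on(84): all voices busy, STEAL voice 0 (pitch 77, oldest) -> assign | voices=[84 78]
Op 4: note_on(66): all voices busy, STEAL voice 1 (pitch 78, oldest) -> assign | voices=[84 66]
Op 5: note_off(66): free voice 1 | voices=[84 -]
Op 6: note_on(87): voice 1 is free -> assigned | voices=[84 87]
Op 7: note_on(80): all voices busy, STEAL voice 0 (pitch 84, oldest) -> assign | voices=[80 87]
Op 8: note_on(71): all voices busy, STEAL voice 1 (pitch 87, oldest) -> assign | voices=[80 71]
Op 9: note_on(75): all voices busy, STEAL voice 0 (pitch 80, oldest) -> assign | voices=[75 71]
Op 10: note_off(75): free voice 0 | voices=[- 71]
Op 11: note_off(71): free voice 1 | voices=[- -]
Op 12: note_on(83): voice 0 is free -> assigned | voices=[83 -]
Op 13: note_off(83): free voice 0 | voices=[- -]

Answer: 5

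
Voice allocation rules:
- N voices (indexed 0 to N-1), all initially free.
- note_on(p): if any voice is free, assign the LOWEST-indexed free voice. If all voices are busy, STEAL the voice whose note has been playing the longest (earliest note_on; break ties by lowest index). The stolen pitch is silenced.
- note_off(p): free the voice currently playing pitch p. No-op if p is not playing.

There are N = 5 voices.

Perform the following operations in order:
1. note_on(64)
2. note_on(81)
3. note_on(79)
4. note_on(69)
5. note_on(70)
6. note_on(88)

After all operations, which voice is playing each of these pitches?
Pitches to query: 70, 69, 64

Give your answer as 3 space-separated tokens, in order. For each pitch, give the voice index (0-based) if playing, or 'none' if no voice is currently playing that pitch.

Answer: 4 3 none

Derivation:
Op 1: note_on(64): voice 0 is free -> assigned | voices=[64 - - - -]
Op 2: note_on(81): voice 1 is free -> assigned | voices=[64 81 - - -]
Op 3: note_on(79): voice 2 is free -> assigned | voices=[64 81 79 - -]
Op 4: note_on(69): voice 3 is free -> assigned | voices=[64 81 79 69 -]
Op 5: note_on(70): voice 4 is free -> assigned | voices=[64 81 79 69 70]
Op 6: note_on(88): all voices busy, STEAL voice 0 (pitch 64, oldest) -> assign | voices=[88 81 79 69 70]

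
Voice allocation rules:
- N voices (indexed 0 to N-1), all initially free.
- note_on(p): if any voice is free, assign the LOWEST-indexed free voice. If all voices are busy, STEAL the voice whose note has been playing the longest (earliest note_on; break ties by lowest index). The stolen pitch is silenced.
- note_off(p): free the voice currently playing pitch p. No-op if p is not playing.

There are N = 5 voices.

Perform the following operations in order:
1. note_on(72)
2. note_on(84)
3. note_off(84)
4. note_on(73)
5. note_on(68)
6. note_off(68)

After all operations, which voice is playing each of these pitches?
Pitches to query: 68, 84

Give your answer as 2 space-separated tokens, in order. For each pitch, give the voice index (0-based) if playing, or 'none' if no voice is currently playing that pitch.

Answer: none none

Derivation:
Op 1: note_on(72): voice 0 is free -> assigned | voices=[72 - - - -]
Op 2: note_on(84): voice 1 is free -> assigned | voices=[72 84 - - -]
Op 3: note_off(84): free voice 1 | voices=[72 - - - -]
Op 4: note_on(73): voice 1 is free -> assigned | voices=[72 73 - - -]
Op 5: note_on(68): voice 2 is free -> assigned | voices=[72 73 68 - -]
Op 6: note_off(68): free voice 2 | voices=[72 73 - - -]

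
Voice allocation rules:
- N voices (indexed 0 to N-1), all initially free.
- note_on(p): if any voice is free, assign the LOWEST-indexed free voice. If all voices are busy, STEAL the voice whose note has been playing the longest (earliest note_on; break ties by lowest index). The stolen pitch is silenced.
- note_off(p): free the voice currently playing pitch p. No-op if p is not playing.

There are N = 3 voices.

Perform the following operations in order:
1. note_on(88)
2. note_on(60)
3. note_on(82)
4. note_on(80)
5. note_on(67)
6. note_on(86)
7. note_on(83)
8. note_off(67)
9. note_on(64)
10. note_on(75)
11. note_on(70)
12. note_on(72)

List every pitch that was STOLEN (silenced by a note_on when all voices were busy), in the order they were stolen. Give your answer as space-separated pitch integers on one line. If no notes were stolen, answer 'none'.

Op 1: note_on(88): voice 0 is free -> assigned | voices=[88 - -]
Op 2: note_on(60): voice 1 is free -> assigned | voices=[88 60 -]
Op 3: note_on(82): voice 2 is free -> assigned | voices=[88 60 82]
Op 4: note_on(80): all voices busy, STEAL voice 0 (pitch 88, oldest) -> assign | voices=[80 60 82]
Op 5: note_on(67): all voices busy, STEAL voice 1 (pitch 60, oldest) -> assign | voices=[80 67 82]
Op 6: note_on(86): all voices busy, STEAL voice 2 (pitch 82, oldest) -> assign | voices=[80 67 86]
Op 7: note_on(83): all voices busy, STEAL voice 0 (pitch 80, oldest) -> assign | voices=[83 67 86]
Op 8: note_off(67): free voice 1 | voices=[83 - 86]
Op 9: note_on(64): voice 1 is free -> assigned | voices=[83 64 86]
Op 10: note_on(75): all voices busy, STEAL voice 2 (pitch 86, oldest) -> assign | voices=[83 64 75]
Op 11: note_on(70): all voices busy, STEAL voice 0 (pitch 83, oldest) -> assign | voices=[70 64 75]
Op 12: note_on(72): all voices busy, STEAL voice 1 (pitch 64, oldest) -> assign | voices=[70 72 75]

Answer: 88 60 82 80 86 83 64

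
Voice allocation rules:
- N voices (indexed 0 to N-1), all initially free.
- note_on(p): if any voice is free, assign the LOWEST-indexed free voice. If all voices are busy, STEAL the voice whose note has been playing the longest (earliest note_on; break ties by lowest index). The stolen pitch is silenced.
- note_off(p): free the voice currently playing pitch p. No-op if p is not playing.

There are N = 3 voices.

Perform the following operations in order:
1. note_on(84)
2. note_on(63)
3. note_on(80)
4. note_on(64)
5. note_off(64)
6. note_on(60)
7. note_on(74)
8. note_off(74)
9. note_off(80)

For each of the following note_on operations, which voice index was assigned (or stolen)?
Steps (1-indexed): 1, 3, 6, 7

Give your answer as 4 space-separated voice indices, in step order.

Op 1: note_on(84): voice 0 is free -> assigned | voices=[84 - -]
Op 2: note_on(63): voice 1 is free -> assigned | voices=[84 63 -]
Op 3: note_on(80): voice 2 is free -> assigned | voices=[84 63 80]
Op 4: note_on(64): all voices busy, STEAL voice 0 (pitch 84, oldest) -> assign | voices=[64 63 80]
Op 5: note_off(64): free voice 0 | voices=[- 63 80]
Op 6: note_on(60): voice 0 is free -> assigned | voices=[60 63 80]
Op 7: note_on(74): all voices busy, STEAL voice 1 (pitch 63, oldest) -> assign | voices=[60 74 80]
Op 8: note_off(74): free voice 1 | voices=[60 - 80]
Op 9: note_off(80): free voice 2 | voices=[60 - -]

Answer: 0 2 0 1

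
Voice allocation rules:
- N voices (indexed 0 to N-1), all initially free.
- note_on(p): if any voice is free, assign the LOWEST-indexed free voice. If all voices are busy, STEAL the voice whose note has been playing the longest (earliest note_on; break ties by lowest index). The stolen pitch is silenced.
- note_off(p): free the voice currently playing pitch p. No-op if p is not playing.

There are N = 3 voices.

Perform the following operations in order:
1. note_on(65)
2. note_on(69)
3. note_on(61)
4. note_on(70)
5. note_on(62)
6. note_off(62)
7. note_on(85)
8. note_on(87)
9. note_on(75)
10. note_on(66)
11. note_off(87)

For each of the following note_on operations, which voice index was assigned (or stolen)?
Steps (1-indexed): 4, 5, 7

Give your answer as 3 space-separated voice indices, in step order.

Answer: 0 1 1

Derivation:
Op 1: note_on(65): voice 0 is free -> assigned | voices=[65 - -]
Op 2: note_on(69): voice 1 is free -> assigned | voices=[65 69 -]
Op 3: note_on(61): voice 2 is free -> assigned | voices=[65 69 61]
Op 4: note_on(70): all voices busy, STEAL voice 0 (pitch 65, oldest) -> assign | voices=[70 69 61]
Op 5: note_on(62): all voices busy, STEAL voice 1 (pitch 69, oldest) -> assign | voices=[70 62 61]
Op 6: note_off(62): free voice 1 | voices=[70 - 61]
Op 7: note_on(85): voice 1 is free -> assigned | voices=[70 85 61]
Op 8: note_on(87): all voices busy, STEAL voice 2 (pitch 61, oldest) -> assign | voices=[70 85 87]
Op 9: note_on(75): all voices busy, STEAL voice 0 (pitch 70, oldest) -> assign | voices=[75 85 87]
Op 10: note_on(66): all voices busy, STEAL voice 1 (pitch 85, oldest) -> assign | voices=[75 66 87]
Op 11: note_off(87): free voice 2 | voices=[75 66 -]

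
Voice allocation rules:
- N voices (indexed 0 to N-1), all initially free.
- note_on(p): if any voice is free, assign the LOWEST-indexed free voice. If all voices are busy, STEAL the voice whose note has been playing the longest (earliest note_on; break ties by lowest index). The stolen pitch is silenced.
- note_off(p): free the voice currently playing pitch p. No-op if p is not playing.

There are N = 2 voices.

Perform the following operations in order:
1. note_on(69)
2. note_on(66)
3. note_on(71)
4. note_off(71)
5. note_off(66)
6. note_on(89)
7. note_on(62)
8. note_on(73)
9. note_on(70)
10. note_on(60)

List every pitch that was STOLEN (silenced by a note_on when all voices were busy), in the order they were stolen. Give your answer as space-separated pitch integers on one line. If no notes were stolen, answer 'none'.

Answer: 69 89 62 73

Derivation:
Op 1: note_on(69): voice 0 is free -> assigned | voices=[69 -]
Op 2: note_on(66): voice 1 is free -> assigned | voices=[69 66]
Op 3: note_on(71): all voices busy, STEAL voice 0 (pitch 69, oldest) -> assign | voices=[71 66]
Op 4: note_off(71): free voice 0 | voices=[- 66]
Op 5: note_off(66): free voice 1 | voices=[- -]
Op 6: note_on(89): voice 0 is free -> assigned | voices=[89 -]
Op 7: note_on(62): voice 1 is free -> assigned | voices=[89 62]
Op 8: note_on(73): all voices busy, STEAL voice 0 (pitch 89, oldest) -> assign | voices=[73 62]
Op 9: note_on(70): all voices busy, STEAL voice 1 (pitch 62, oldest) -> assign | voices=[73 70]
Op 10: note_on(60): all voices busy, STEAL voice 0 (pitch 73, oldest) -> assign | voices=[60 70]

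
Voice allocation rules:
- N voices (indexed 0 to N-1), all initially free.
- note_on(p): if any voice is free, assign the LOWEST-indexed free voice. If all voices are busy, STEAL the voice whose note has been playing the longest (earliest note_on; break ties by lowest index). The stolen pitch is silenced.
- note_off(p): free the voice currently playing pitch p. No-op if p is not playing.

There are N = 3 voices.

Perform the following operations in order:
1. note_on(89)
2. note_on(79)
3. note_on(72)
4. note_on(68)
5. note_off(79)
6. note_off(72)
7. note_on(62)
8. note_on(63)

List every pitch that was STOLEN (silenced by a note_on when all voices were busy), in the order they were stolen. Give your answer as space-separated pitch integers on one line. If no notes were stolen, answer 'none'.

Op 1: note_on(89): voice 0 is free -> assigned | voices=[89 - -]
Op 2: note_on(79): voice 1 is free -> assigned | voices=[89 79 -]
Op 3: note_on(72): voice 2 is free -> assigned | voices=[89 79 72]
Op 4: note_on(68): all voices busy, STEAL voice 0 (pitch 89, oldest) -> assign | voices=[68 79 72]
Op 5: note_off(79): free voice 1 | voices=[68 - 72]
Op 6: note_off(72): free voice 2 | voices=[68 - -]
Op 7: note_on(62): voice 1 is free -> assigned | voices=[68 62 -]
Op 8: note_on(63): voice 2 is free -> assigned | voices=[68 62 63]

Answer: 89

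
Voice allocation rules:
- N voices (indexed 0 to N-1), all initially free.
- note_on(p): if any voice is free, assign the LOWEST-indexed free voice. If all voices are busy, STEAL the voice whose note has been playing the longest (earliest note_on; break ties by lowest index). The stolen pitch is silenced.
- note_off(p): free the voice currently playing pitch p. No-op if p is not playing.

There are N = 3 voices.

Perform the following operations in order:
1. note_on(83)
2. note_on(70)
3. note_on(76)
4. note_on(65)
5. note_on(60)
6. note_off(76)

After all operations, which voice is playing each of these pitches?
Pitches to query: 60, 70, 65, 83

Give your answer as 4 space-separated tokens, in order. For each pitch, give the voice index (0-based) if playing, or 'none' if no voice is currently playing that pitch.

Op 1: note_on(83): voice 0 is free -> assigned | voices=[83 - -]
Op 2: note_on(70): voice 1 is free -> assigned | voices=[83 70 -]
Op 3: note_on(76): voice 2 is free -> assigned | voices=[83 70 76]
Op 4: note_on(65): all voices busy, STEAL voice 0 (pitch 83, oldest) -> assign | voices=[65 70 76]
Op 5: note_on(60): all voices busy, STEAL voice 1 (pitch 70, oldest) -> assign | voices=[65 60 76]
Op 6: note_off(76): free voice 2 | voices=[65 60 -]

Answer: 1 none 0 none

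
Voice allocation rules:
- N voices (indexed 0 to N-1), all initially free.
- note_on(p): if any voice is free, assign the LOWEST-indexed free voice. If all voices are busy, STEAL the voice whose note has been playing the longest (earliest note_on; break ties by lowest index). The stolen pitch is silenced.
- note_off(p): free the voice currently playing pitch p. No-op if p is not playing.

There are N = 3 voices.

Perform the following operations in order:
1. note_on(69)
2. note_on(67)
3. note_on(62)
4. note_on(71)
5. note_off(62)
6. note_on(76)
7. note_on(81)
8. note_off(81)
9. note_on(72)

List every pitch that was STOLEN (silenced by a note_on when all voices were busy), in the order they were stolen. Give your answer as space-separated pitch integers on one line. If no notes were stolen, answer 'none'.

Answer: 69 67

Derivation:
Op 1: note_on(69): voice 0 is free -> assigned | voices=[69 - -]
Op 2: note_on(67): voice 1 is free -> assigned | voices=[69 67 -]
Op 3: note_on(62): voice 2 is free -> assigned | voices=[69 67 62]
Op 4: note_on(71): all voices busy, STEAL voice 0 (pitch 69, oldest) -> assign | voices=[71 67 62]
Op 5: note_off(62): free voice 2 | voices=[71 67 -]
Op 6: note_on(76): voice 2 is free -> assigned | voices=[71 67 76]
Op 7: note_on(81): all voices busy, STEAL voice 1 (pitch 67, oldest) -> assign | voices=[71 81 76]
Op 8: note_off(81): free voice 1 | voices=[71 - 76]
Op 9: note_on(72): voice 1 is free -> assigned | voices=[71 72 76]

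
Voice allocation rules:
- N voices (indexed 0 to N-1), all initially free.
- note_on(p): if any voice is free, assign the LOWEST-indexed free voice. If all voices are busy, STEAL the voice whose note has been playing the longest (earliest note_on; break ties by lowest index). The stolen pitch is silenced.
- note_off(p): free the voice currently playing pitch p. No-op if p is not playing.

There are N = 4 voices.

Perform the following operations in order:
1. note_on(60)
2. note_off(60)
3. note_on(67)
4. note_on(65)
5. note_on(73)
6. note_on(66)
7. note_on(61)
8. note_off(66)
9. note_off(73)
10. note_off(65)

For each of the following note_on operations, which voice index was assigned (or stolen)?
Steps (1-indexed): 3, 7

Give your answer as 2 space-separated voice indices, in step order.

Answer: 0 0

Derivation:
Op 1: note_on(60): voice 0 is free -> assigned | voices=[60 - - -]
Op 2: note_off(60): free voice 0 | voices=[- - - -]
Op 3: note_on(67): voice 0 is free -> assigned | voices=[67 - - -]
Op 4: note_on(65): voice 1 is free -> assigned | voices=[67 65 - -]
Op 5: note_on(73): voice 2 is free -> assigned | voices=[67 65 73 -]
Op 6: note_on(66): voice 3 is free -> assigned | voices=[67 65 73 66]
Op 7: note_on(61): all voices busy, STEAL voice 0 (pitch 67, oldest) -> assign | voices=[61 65 73 66]
Op 8: note_off(66): free voice 3 | voices=[61 65 73 -]
Op 9: note_off(73): free voice 2 | voices=[61 65 - -]
Op 10: note_off(65): free voice 1 | voices=[61 - - -]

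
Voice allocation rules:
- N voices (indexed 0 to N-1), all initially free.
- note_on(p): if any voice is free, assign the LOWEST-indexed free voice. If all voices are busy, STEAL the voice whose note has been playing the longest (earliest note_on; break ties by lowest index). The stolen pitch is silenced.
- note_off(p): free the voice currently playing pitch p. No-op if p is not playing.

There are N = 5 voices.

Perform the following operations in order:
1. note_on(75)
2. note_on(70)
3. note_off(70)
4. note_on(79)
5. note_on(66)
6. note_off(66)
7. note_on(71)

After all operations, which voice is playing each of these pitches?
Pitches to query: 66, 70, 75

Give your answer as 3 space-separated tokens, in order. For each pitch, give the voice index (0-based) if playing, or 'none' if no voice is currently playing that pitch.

Op 1: note_on(75): voice 0 is free -> assigned | voices=[75 - - - -]
Op 2: note_on(70): voice 1 is free -> assigned | voices=[75 70 - - -]
Op 3: note_off(70): free voice 1 | voices=[75 - - - -]
Op 4: note_on(79): voice 1 is free -> assigned | voices=[75 79 - - -]
Op 5: note_on(66): voice 2 is free -> assigned | voices=[75 79 66 - -]
Op 6: note_off(66): free voice 2 | voices=[75 79 - - -]
Op 7: note_on(71): voice 2 is free -> assigned | voices=[75 79 71 - -]

Answer: none none 0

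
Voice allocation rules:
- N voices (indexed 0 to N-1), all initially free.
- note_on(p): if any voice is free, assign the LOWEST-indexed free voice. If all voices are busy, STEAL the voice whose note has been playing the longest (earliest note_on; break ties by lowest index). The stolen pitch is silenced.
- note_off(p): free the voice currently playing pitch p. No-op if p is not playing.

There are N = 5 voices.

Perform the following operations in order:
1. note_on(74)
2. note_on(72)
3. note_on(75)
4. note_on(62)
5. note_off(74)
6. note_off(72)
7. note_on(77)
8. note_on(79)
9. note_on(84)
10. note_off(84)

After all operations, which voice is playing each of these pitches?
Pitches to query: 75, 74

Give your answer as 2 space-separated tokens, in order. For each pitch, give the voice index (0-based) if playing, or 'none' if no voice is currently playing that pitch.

Answer: 2 none

Derivation:
Op 1: note_on(74): voice 0 is free -> assigned | voices=[74 - - - -]
Op 2: note_on(72): voice 1 is free -> assigned | voices=[74 72 - - -]
Op 3: note_on(75): voice 2 is free -> assigned | voices=[74 72 75 - -]
Op 4: note_on(62): voice 3 is free -> assigned | voices=[74 72 75 62 -]
Op 5: note_off(74): free voice 0 | voices=[- 72 75 62 -]
Op 6: note_off(72): free voice 1 | voices=[- - 75 62 -]
Op 7: note_on(77): voice 0 is free -> assigned | voices=[77 - 75 62 -]
Op 8: note_on(79): voice 1 is free -> assigned | voices=[77 79 75 62 -]
Op 9: note_on(84): voice 4 is free -> assigned | voices=[77 79 75 62 84]
Op 10: note_off(84): free voice 4 | voices=[77 79 75 62 -]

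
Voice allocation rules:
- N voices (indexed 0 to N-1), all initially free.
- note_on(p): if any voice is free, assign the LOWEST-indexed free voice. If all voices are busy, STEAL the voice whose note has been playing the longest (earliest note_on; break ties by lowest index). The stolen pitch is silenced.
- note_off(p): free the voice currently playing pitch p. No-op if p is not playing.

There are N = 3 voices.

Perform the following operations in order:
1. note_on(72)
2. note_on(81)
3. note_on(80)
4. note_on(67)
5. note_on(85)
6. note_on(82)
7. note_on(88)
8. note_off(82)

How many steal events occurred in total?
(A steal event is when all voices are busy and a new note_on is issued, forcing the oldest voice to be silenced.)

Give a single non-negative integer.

Op 1: note_on(72): voice 0 is free -> assigned | voices=[72 - -]
Op 2: note_on(81): voice 1 is free -> assigned | voices=[72 81 -]
Op 3: note_on(80): voice 2 is free -> assigned | voices=[72 81 80]
Op 4: note_on(67): all voices busy, STEAL voice 0 (pitch 72, oldest) -> assign | voices=[67 81 80]
Op 5: note_on(85): all voices busy, STEAL voice 1 (pitch 81, oldest) -> assign | voices=[67 85 80]
Op 6: note_on(82): all voices busy, STEAL voice 2 (pitch 80, oldest) -> assign | voices=[67 85 82]
Op 7: note_on(88): all voices busy, STEAL voice 0 (pitch 67, oldest) -> assign | voices=[88 85 82]
Op 8: note_off(82): free voice 2 | voices=[88 85 -]

Answer: 4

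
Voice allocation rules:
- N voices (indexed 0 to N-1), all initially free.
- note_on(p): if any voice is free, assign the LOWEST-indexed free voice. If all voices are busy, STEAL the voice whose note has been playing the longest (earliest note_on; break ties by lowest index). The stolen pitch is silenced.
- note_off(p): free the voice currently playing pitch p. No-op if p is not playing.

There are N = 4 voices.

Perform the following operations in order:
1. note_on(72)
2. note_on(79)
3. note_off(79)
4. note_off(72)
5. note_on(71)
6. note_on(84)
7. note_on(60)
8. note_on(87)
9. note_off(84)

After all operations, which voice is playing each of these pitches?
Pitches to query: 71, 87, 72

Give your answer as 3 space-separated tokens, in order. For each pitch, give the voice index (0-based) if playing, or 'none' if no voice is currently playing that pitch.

Answer: 0 3 none

Derivation:
Op 1: note_on(72): voice 0 is free -> assigned | voices=[72 - - -]
Op 2: note_on(79): voice 1 is free -> assigned | voices=[72 79 - -]
Op 3: note_off(79): free voice 1 | voices=[72 - - -]
Op 4: note_off(72): free voice 0 | voices=[- - - -]
Op 5: note_on(71): voice 0 is free -> assigned | voices=[71 - - -]
Op 6: note_on(84): voice 1 is free -> assigned | voices=[71 84 - -]
Op 7: note_on(60): voice 2 is free -> assigned | voices=[71 84 60 -]
Op 8: note_on(87): voice 3 is free -> assigned | voices=[71 84 60 87]
Op 9: note_off(84): free voice 1 | voices=[71 - 60 87]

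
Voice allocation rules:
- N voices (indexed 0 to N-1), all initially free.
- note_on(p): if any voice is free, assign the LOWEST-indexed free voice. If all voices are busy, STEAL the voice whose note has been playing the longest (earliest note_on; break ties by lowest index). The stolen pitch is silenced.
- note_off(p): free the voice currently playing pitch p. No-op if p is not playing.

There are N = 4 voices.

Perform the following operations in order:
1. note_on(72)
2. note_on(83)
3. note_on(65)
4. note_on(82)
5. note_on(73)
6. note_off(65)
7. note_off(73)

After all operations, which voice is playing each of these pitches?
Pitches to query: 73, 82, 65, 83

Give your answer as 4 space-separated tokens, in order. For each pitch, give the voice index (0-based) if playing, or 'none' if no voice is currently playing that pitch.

Op 1: note_on(72): voice 0 is free -> assigned | voices=[72 - - -]
Op 2: note_on(83): voice 1 is free -> assigned | voices=[72 83 - -]
Op 3: note_on(65): voice 2 is free -> assigned | voices=[72 83 65 -]
Op 4: note_on(82): voice 3 is free -> assigned | voices=[72 83 65 82]
Op 5: note_on(73): all voices busy, STEAL voice 0 (pitch 72, oldest) -> assign | voices=[73 83 65 82]
Op 6: note_off(65): free voice 2 | voices=[73 83 - 82]
Op 7: note_off(73): free voice 0 | voices=[- 83 - 82]

Answer: none 3 none 1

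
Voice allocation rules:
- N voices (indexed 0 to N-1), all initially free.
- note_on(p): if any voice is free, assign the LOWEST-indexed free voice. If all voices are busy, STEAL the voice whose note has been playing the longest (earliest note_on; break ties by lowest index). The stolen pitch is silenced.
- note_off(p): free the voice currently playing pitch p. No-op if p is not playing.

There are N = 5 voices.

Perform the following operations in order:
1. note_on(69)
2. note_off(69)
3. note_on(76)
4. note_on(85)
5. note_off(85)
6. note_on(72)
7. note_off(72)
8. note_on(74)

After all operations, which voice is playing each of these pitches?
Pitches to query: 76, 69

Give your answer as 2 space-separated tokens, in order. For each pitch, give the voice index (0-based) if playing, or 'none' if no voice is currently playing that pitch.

Op 1: note_on(69): voice 0 is free -> assigned | voices=[69 - - - -]
Op 2: note_off(69): free voice 0 | voices=[- - - - -]
Op 3: note_on(76): voice 0 is free -> assigned | voices=[76 - - - -]
Op 4: note_on(85): voice 1 is free -> assigned | voices=[76 85 - - -]
Op 5: note_off(85): free voice 1 | voices=[76 - - - -]
Op 6: note_on(72): voice 1 is free -> assigned | voices=[76 72 - - -]
Op 7: note_off(72): free voice 1 | voices=[76 - - - -]
Op 8: note_on(74): voice 1 is free -> assigned | voices=[76 74 - - -]

Answer: 0 none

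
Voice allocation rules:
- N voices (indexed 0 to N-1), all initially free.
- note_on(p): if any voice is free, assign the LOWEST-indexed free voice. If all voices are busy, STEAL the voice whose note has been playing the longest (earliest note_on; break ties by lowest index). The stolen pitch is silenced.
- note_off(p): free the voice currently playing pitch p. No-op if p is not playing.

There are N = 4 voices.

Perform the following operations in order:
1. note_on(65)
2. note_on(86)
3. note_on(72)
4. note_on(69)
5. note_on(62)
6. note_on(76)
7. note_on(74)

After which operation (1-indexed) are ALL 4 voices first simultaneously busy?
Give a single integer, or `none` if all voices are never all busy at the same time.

Op 1: note_on(65): voice 0 is free -> assigned | voices=[65 - - -]
Op 2: note_on(86): voice 1 is free -> assigned | voices=[65 86 - -]
Op 3: note_on(72): voice 2 is free -> assigned | voices=[65 86 72 -]
Op 4: note_on(69): voice 3 is free -> assigned | voices=[65 86 72 69]
Op 5: note_on(62): all voices busy, STEAL voice 0 (pitch 65, oldest) -> assign | voices=[62 86 72 69]
Op 6: note_on(76): all voices busy, STEAL voice 1 (pitch 86, oldest) -> assign | voices=[62 76 72 69]
Op 7: note_on(74): all voices busy, STEAL voice 2 (pitch 72, oldest) -> assign | voices=[62 76 74 69]

Answer: 4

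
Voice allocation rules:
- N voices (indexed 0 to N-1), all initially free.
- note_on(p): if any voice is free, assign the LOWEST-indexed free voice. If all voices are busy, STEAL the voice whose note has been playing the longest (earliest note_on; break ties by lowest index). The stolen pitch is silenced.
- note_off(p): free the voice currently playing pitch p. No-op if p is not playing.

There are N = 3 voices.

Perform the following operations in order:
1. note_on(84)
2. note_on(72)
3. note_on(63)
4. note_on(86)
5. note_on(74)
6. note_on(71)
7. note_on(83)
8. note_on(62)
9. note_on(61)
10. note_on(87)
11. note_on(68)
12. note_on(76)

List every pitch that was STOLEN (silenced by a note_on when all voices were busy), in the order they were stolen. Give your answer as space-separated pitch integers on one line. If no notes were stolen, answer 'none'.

Answer: 84 72 63 86 74 71 83 62 61

Derivation:
Op 1: note_on(84): voice 0 is free -> assigned | voices=[84 - -]
Op 2: note_on(72): voice 1 is free -> assigned | voices=[84 72 -]
Op 3: note_on(63): voice 2 is free -> assigned | voices=[84 72 63]
Op 4: note_on(86): all voices busy, STEAL voice 0 (pitch 84, oldest) -> assign | voices=[86 72 63]
Op 5: note_on(74): all voices busy, STEAL voice 1 (pitch 72, oldest) -> assign | voices=[86 74 63]
Op 6: note_on(71): all voices busy, STEAL voice 2 (pitch 63, oldest) -> assign | voices=[86 74 71]
Op 7: note_on(83): all voices busy, STEAL voice 0 (pitch 86, oldest) -> assign | voices=[83 74 71]
Op 8: note_on(62): all voices busy, STEAL voice 1 (pitch 74, oldest) -> assign | voices=[83 62 71]
Op 9: note_on(61): all voices busy, STEAL voice 2 (pitch 71, oldest) -> assign | voices=[83 62 61]
Op 10: note_on(87): all voices busy, STEAL voice 0 (pitch 83, oldest) -> assign | voices=[87 62 61]
Op 11: note_on(68): all voices busy, STEAL voice 1 (pitch 62, oldest) -> assign | voices=[87 68 61]
Op 12: note_on(76): all voices busy, STEAL voice 2 (pitch 61, oldest) -> assign | voices=[87 68 76]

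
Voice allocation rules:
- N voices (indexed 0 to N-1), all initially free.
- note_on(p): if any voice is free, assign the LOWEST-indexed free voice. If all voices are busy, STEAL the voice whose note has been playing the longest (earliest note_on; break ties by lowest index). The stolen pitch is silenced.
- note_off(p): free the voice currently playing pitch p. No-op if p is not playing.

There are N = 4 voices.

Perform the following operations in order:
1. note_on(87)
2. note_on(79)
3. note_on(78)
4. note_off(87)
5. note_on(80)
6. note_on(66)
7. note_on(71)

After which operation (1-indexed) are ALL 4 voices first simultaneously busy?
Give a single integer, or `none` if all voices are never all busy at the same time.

Op 1: note_on(87): voice 0 is free -> assigned | voices=[87 - - -]
Op 2: note_on(79): voice 1 is free -> assigned | voices=[87 79 - -]
Op 3: note_on(78): voice 2 is free -> assigned | voices=[87 79 78 -]
Op 4: note_off(87): free voice 0 | voices=[- 79 78 -]
Op 5: note_on(80): voice 0 is free -> assigned | voices=[80 79 78 -]
Op 6: note_on(66): voice 3 is free -> assigned | voices=[80 79 78 66]
Op 7: note_on(71): all voices busy, STEAL voice 1 (pitch 79, oldest) -> assign | voices=[80 71 78 66]

Answer: 6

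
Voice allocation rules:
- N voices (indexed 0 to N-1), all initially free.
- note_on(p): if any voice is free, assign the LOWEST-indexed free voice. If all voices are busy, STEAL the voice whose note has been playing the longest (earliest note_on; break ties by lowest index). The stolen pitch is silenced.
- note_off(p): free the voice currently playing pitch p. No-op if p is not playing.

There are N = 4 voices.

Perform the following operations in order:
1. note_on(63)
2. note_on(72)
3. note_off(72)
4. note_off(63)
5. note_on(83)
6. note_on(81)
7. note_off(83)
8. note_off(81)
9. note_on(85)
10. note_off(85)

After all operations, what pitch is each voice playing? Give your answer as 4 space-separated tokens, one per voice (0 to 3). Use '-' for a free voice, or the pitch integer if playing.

Op 1: note_on(63): voice 0 is free -> assigned | voices=[63 - - -]
Op 2: note_on(72): voice 1 is free -> assigned | voices=[63 72 - -]
Op 3: note_off(72): free voice 1 | voices=[63 - - -]
Op 4: note_off(63): free voice 0 | voices=[- - - -]
Op 5: note_on(83): voice 0 is free -> assigned | voices=[83 - - -]
Op 6: note_on(81): voice 1 is free -> assigned | voices=[83 81 - -]
Op 7: note_off(83): free voice 0 | voices=[- 81 - -]
Op 8: note_off(81): free voice 1 | voices=[- - - -]
Op 9: note_on(85): voice 0 is free -> assigned | voices=[85 - - -]
Op 10: note_off(85): free voice 0 | voices=[- - - -]

Answer: - - - -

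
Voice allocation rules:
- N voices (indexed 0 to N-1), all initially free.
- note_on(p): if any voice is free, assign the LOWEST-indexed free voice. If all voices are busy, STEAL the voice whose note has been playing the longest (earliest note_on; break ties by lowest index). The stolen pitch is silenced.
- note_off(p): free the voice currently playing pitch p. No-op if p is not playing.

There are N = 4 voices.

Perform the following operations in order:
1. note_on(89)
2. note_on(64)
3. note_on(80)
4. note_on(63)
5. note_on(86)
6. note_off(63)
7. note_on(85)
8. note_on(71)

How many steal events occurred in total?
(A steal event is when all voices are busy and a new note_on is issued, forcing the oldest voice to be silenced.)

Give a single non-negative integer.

Op 1: note_on(89): voice 0 is free -> assigned | voices=[89 - - -]
Op 2: note_on(64): voice 1 is free -> assigned | voices=[89 64 - -]
Op 3: note_on(80): voice 2 is free -> assigned | voices=[89 64 80 -]
Op 4: note_on(63): voice 3 is free -> assigned | voices=[89 64 80 63]
Op 5: note_on(86): all voices busy, STEAL voice 0 (pitch 89, oldest) -> assign | voices=[86 64 80 63]
Op 6: note_off(63): free voice 3 | voices=[86 64 80 -]
Op 7: note_on(85): voice 3 is free -> assigned | voices=[86 64 80 85]
Op 8: note_on(71): all voices busy, STEAL voice 1 (pitch 64, oldest) -> assign | voices=[86 71 80 85]

Answer: 2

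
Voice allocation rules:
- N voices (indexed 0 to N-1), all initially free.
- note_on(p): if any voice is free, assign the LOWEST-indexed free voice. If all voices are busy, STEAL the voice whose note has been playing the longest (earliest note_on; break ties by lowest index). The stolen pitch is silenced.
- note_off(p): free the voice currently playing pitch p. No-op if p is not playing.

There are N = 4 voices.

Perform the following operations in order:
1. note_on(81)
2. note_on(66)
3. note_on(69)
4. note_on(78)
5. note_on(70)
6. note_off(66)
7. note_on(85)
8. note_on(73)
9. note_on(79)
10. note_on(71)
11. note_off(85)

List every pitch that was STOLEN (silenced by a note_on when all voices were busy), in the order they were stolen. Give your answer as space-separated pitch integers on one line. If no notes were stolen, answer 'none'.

Answer: 81 69 78 70

Derivation:
Op 1: note_on(81): voice 0 is free -> assigned | voices=[81 - - -]
Op 2: note_on(66): voice 1 is free -> assigned | voices=[81 66 - -]
Op 3: note_on(69): voice 2 is free -> assigned | voices=[81 66 69 -]
Op 4: note_on(78): voice 3 is free -> assigned | voices=[81 66 69 78]
Op 5: note_on(70): all voices busy, STEAL voice 0 (pitch 81, oldest) -> assign | voices=[70 66 69 78]
Op 6: note_off(66): free voice 1 | voices=[70 - 69 78]
Op 7: note_on(85): voice 1 is free -> assigned | voices=[70 85 69 78]
Op 8: note_on(73): all voices busy, STEAL voice 2 (pitch 69, oldest) -> assign | voices=[70 85 73 78]
Op 9: note_on(79): all voices busy, STEAL voice 3 (pitch 78, oldest) -> assign | voices=[70 85 73 79]
Op 10: note_on(71): all voices busy, STEAL voice 0 (pitch 70, oldest) -> assign | voices=[71 85 73 79]
Op 11: note_off(85): free voice 1 | voices=[71 - 73 79]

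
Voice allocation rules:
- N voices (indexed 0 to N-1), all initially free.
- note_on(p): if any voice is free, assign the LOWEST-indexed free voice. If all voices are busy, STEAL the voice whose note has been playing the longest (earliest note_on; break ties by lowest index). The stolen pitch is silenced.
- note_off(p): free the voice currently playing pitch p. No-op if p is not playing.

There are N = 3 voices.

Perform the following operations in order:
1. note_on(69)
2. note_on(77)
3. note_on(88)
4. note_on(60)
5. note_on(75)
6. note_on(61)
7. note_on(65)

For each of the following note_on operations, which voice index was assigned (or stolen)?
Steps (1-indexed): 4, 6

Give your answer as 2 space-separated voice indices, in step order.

Answer: 0 2

Derivation:
Op 1: note_on(69): voice 0 is free -> assigned | voices=[69 - -]
Op 2: note_on(77): voice 1 is free -> assigned | voices=[69 77 -]
Op 3: note_on(88): voice 2 is free -> assigned | voices=[69 77 88]
Op 4: note_on(60): all voices busy, STEAL voice 0 (pitch 69, oldest) -> assign | voices=[60 77 88]
Op 5: note_on(75): all voices busy, STEAL voice 1 (pitch 77, oldest) -> assign | voices=[60 75 88]
Op 6: note_on(61): all voices busy, STEAL voice 2 (pitch 88, oldest) -> assign | voices=[60 75 61]
Op 7: note_on(65): all voices busy, STEAL voice 0 (pitch 60, oldest) -> assign | voices=[65 75 61]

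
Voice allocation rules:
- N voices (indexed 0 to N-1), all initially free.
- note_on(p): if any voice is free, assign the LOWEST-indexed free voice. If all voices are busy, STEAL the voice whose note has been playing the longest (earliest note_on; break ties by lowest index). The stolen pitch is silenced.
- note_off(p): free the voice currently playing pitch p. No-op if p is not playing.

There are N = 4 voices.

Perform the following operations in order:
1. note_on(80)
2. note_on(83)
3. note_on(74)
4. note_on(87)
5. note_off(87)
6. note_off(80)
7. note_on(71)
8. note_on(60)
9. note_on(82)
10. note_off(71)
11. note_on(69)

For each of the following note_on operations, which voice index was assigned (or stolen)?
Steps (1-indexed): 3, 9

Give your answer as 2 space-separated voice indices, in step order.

Answer: 2 1

Derivation:
Op 1: note_on(80): voice 0 is free -> assigned | voices=[80 - - -]
Op 2: note_on(83): voice 1 is free -> assigned | voices=[80 83 - -]
Op 3: note_on(74): voice 2 is free -> assigned | voices=[80 83 74 -]
Op 4: note_on(87): voice 3 is free -> assigned | voices=[80 83 74 87]
Op 5: note_off(87): free voice 3 | voices=[80 83 74 -]
Op 6: note_off(80): free voice 0 | voices=[- 83 74 -]
Op 7: note_on(71): voice 0 is free -> assigned | voices=[71 83 74 -]
Op 8: note_on(60): voice 3 is free -> assigned | voices=[71 83 74 60]
Op 9: note_on(82): all voices busy, STEAL voice 1 (pitch 83, oldest) -> assign | voices=[71 82 74 60]
Op 10: note_off(71): free voice 0 | voices=[- 82 74 60]
Op 11: note_on(69): voice 0 is free -> assigned | voices=[69 82 74 60]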